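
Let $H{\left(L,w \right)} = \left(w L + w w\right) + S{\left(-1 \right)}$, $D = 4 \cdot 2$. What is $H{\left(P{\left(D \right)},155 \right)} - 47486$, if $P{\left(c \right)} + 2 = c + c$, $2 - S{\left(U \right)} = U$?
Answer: $-21288$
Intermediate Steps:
$S{\left(U \right)} = 2 - U$
$D = 8$
$P{\left(c \right)} = -2 + 2 c$ ($P{\left(c \right)} = -2 + \left(c + c\right) = -2 + 2 c$)
$H{\left(L,w \right)} = 3 + w^{2} + L w$ ($H{\left(L,w \right)} = \left(w L + w w\right) + \left(2 - -1\right) = \left(L w + w^{2}\right) + \left(2 + 1\right) = \left(w^{2} + L w\right) + 3 = 3 + w^{2} + L w$)
$H{\left(P{\left(D \right)},155 \right)} - 47486 = \left(3 + 155^{2} + \left(-2 + 2 \cdot 8\right) 155\right) - 47486 = \left(3 + 24025 + \left(-2 + 16\right) 155\right) - 47486 = \left(3 + 24025 + 14 \cdot 155\right) - 47486 = \left(3 + 24025 + 2170\right) - 47486 = 26198 - 47486 = -21288$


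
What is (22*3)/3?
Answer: 22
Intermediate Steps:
(22*3)/3 = 66*(1/3) = 22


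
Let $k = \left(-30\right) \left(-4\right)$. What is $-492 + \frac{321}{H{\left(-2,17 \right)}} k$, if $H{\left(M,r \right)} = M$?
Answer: $-19752$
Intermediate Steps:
$k = 120$
$-492 + \frac{321}{H{\left(-2,17 \right)}} k = -492 + \frac{321}{-2} \cdot 120 = -492 + 321 \left(- \frac{1}{2}\right) 120 = -492 - 19260 = -19752$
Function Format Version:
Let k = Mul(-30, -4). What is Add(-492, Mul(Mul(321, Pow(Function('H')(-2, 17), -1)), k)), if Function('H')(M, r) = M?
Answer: -19752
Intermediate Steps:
k = 120
Add(-492, Mul(Mul(321, Pow(Function('H')(-2, 17), -1)), k)) = Add(-492, Mul(Mul(321, Pow(-2, -1)), 120)) = Add(-492, Mul(Mul(321, Rational(-1, 2)), 120)) = Add(-492, Mul(Rational(-321, 2), 120)) = Add(-492, -19260) = -19752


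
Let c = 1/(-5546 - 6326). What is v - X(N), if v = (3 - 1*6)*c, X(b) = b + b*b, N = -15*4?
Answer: -42026877/11872 ≈ -3540.0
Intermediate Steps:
c = -1/11872 (c = 1/(-11872) = -1/11872 ≈ -8.4232e-5)
N = -60
X(b) = b + b²
v = 3/11872 (v = (3 - 1*6)*(-1/11872) = (3 - 6)*(-1/11872) = -3*(-1/11872) = 3/11872 ≈ 0.00025270)
v - X(N) = 3/11872 - (-60)*(1 - 60) = 3/11872 - (-60)*(-59) = 3/11872 - 1*3540 = 3/11872 - 3540 = -42026877/11872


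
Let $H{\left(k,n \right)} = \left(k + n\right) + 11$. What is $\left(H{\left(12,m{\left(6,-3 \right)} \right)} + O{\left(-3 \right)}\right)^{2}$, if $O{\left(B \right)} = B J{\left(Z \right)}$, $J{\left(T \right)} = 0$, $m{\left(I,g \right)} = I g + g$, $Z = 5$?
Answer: $4$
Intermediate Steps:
$m{\left(I,g \right)} = g + I g$
$H{\left(k,n \right)} = 11 + k + n$
$O{\left(B \right)} = 0$ ($O{\left(B \right)} = B 0 = 0$)
$\left(H{\left(12,m{\left(6,-3 \right)} \right)} + O{\left(-3 \right)}\right)^{2} = \left(\left(11 + 12 - 3 \left(1 + 6\right)\right) + 0\right)^{2} = \left(\left(11 + 12 - 21\right) + 0\right)^{2} = \left(2 + 0\right)^{2} = 2^{2} = 4$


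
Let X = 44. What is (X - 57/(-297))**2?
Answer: 19140625/9801 ≈ 1952.9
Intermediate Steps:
(X - 57/(-297))**2 = (44 - 57/(-297))**2 = (44 - 57*(-1/297))**2 = (44 + 19/99)**2 = (4375/99)**2 = 19140625/9801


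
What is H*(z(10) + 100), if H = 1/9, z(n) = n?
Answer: 110/9 ≈ 12.222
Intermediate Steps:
H = ⅑ ≈ 0.11111
H*(z(10) + 100) = (10 + 100)/9 = (⅑)*110 = 110/9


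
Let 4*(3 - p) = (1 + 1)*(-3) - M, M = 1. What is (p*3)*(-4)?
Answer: -57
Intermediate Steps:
p = 19/4 (p = 3 - ((1 + 1)*(-3) - 1*1)/4 = 3 - (2*(-3) - 1)/4 = 3 - (-6 - 1)/4 = 3 - ¼*(-7) = 3 + 7/4 = 19/4 ≈ 4.7500)
(p*3)*(-4) = ((19/4)*3)*(-4) = (57/4)*(-4) = -57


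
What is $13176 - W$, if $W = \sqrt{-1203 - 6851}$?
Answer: $13176 - i \sqrt{8054} \approx 13176.0 - 89.744 i$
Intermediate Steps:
$W = i \sqrt{8054}$ ($W = \sqrt{-8054} = i \sqrt{8054} \approx 89.744 i$)
$13176 - W = 13176 - i \sqrt{8054}$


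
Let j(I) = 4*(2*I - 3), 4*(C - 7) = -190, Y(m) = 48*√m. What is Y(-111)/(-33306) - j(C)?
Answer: 336 - 8*I*√111/5551 ≈ 336.0 - 0.015184*I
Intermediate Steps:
C = -81/2 (C = 7 + (¼)*(-190) = 7 - 95/2 = -81/2 ≈ -40.500)
j(I) = -12 + 8*I (j(I) = 4*(-3 + 2*I) = -12 + 8*I)
Y(-111)/(-33306) - j(C) = (48*√(-111))/(-33306) - (-12 + 8*(-81/2)) = (48*(I*√111))*(-1/33306) - (-12 - 324) = (48*I*√111)*(-1/33306) - 1*(-336) = -8*I*√111/5551 + 336 = 336 - 8*I*√111/5551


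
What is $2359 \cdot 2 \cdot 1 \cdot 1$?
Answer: $4718$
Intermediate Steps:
$2359 \cdot 2 \cdot 1 \cdot 1 = 2359 \cdot 2 \cdot 1 = 2359 \cdot 2 = 4718$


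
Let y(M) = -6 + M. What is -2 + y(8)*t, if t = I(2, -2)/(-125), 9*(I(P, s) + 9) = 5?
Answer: -2098/1125 ≈ -1.8649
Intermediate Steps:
I(P, s) = -76/9 (I(P, s) = -9 + (1/9)*5 = -9 + 5/9 = -76/9)
t = 76/1125 (t = -76/9/(-125) = -76/9*(-1/125) = 76/1125 ≈ 0.067556)
-2 + y(8)*t = -2 + (-6 + 8)*(76/1125) = -2 + 2*(76/1125) = -2 + 152/1125 = -2098/1125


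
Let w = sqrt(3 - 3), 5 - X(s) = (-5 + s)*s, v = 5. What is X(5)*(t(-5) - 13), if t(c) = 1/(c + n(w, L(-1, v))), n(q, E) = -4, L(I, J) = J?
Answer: -590/9 ≈ -65.556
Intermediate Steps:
X(s) = 5 - s*(-5 + s) (X(s) = 5 - (-5 + s)*s = 5 - s*(-5 + s))
w = 0 (w = sqrt(0) = 0)
t(c) = 1/(-4 + c) (t(c) = 1/(c - 4) = 1/(-4 + c))
X(5)*(t(-5) - 13) = (5 - 1*5**2 + 5*5)*(1/(-4 - 5) - 13) = (5 - 1*25 + 25)*(1/(-9) - 13) = (5 - 25 + 25)*(-1/9 - 13) = 5*(-118/9) = -590/9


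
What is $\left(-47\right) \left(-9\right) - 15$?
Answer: $408$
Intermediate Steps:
$\left(-47\right) \left(-9\right) - 15 = 423 - 15 = 408$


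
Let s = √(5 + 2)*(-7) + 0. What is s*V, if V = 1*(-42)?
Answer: 294*√7 ≈ 777.85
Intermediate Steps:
s = -7*√7 (s = √7*(-7) + 0 = -7*√7 + 0 = -7*√7 ≈ -18.520)
V = -42
s*V = -7*√7*(-42) = 294*√7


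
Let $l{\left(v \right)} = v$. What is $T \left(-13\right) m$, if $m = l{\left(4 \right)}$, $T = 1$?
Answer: $-52$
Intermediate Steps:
$m = 4$
$T \left(-13\right) m = 1 \left(-13\right) 4 = \left(-13\right) 4 = -52$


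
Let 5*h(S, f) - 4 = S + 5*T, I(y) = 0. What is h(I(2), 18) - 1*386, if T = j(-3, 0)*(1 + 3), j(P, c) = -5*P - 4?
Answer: -1706/5 ≈ -341.20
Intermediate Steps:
j(P, c) = -4 - 5*P
T = 44 (T = (-4 - 5*(-3))*(1 + 3) = (-4 + 15)*4 = 11*4 = 44)
h(S, f) = 224/5 + S/5 (h(S, f) = ⅘ + (S + 5*44)/5 = ⅘ + (S + 220)/5 = ⅘ + (220 + S)/5 = ⅘ + (44 + S/5) = 224/5 + S/5)
h(I(2), 18) - 1*386 = (224/5 + (⅕)*0) - 1*386 = (224/5 + 0) - 386 = 224/5 - 386 = -1706/5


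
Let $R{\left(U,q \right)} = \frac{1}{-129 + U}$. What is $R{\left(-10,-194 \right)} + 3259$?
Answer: $\frac{453000}{139} \approx 3259.0$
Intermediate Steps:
$R{\left(-10,-194 \right)} + 3259 = \frac{1}{-129 - 10} + 3259 = \frac{1}{-139} + 3259 = - \frac{1}{139} + 3259 = \frac{453000}{139}$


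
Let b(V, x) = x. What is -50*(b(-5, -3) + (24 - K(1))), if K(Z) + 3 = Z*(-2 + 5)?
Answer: -1050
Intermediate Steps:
K(Z) = -3 + 3*Z (K(Z) = -3 + Z*(-2 + 5) = -3 + Z*3 = -3 + 3*Z)
-50*(b(-5, -3) + (24 - K(1))) = -50*(-3 + (24 - (-3 + 3*1))) = -50*(-3 + (24 - (-3 + 3))) = -50*(-3 + (24 - 1*0)) = -50*(-3 + (24 + 0)) = -50*(-3 + 24) = -50*21 = -1050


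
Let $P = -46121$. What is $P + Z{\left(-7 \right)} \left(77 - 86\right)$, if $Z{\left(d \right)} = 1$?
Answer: $-46130$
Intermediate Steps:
$P + Z{\left(-7 \right)} \left(77 - 86\right) = -46121 + 1 \left(77 - 86\right) = -46121 + 1 \left(-9\right) = -46121 - 9 = -46130$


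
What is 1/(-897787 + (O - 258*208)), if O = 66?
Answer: -1/951385 ≈ -1.0511e-6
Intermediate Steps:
1/(-897787 + (O - 258*208)) = 1/(-897787 + (66 - 258*208)) = 1/(-897787 + (66 - 53664)) = 1/(-897787 - 53598) = 1/(-951385) = -1/951385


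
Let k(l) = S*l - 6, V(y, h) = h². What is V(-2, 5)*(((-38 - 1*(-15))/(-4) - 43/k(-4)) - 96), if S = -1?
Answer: -6875/4 ≈ -1718.8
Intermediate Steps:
k(l) = -6 - l (k(l) = -l - 6 = -6 - l)
V(-2, 5)*(((-38 - 1*(-15))/(-4) - 43/k(-4)) - 96) = 5²*(((-38 - 1*(-15))/(-4) - 43/(-6 - 1*(-4))) - 96) = 25*(((-38 + 15)*(-¼) - 43/(-6 + 4)) - 96) = 25*((-23*(-¼) - 43/(-2)) - 96) = 25*((23/4 - 43*(-½)) - 96) = 25*((23/4 + 43/2) - 96) = 25*(109/4 - 96) = 25*(-275/4) = -6875/4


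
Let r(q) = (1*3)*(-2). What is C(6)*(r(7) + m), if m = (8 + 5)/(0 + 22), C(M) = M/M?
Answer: -119/22 ≈ -5.4091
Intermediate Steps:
r(q) = -6 (r(q) = 3*(-2) = -6)
C(M) = 1
m = 13/22 ≈ 0.59091
C(6)*(r(7) + m) = 1*(-6 + 13/22) = 1*(-119/22) = -119/22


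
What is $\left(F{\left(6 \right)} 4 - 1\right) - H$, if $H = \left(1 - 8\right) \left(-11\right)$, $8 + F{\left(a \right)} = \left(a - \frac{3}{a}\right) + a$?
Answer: $-64$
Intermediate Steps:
$F{\left(a \right)} = -8 - \frac{3}{a} + 2 a$ ($F{\left(a \right)} = -8 + \left(\left(a - \frac{3}{a}\right) + a\right) = -8 + \left(- \frac{3}{a} + 2 a\right) = -8 - \frac{3}{a} + 2 a$)
$H = 77$ ($H = \left(-7\right) \left(-11\right) = 77$)
$\left(F{\left(6 \right)} 4 - 1\right) - H = \left(\left(-8 - \frac{3}{6} + 2 \cdot 6\right) 4 - 1\right) - 77 = \left(\left(-8 - \frac{1}{2} + 12\right) 4 - 1\right) - 77 = \left(\frac{7}{2} \cdot 4 - 1\right) - 77 = \left(14 - 1\right) - 77 = 13 - 77 = -64$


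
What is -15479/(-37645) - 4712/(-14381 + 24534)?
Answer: -20224953/382209685 ≈ -0.052916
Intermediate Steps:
-15479/(-37645) - 4712/(-14381 + 24534) = -15479*(-1/37645) - 4712/10153 = 15479/37645 - 4712*1/10153 = 15479/37645 - 4712/10153 = -20224953/382209685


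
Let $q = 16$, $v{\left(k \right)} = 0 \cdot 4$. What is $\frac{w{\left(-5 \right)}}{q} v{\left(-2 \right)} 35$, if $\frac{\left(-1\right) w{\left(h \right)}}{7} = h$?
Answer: $0$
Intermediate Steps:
$v{\left(k \right)} = 0$
$w{\left(h \right)} = - 7 h$
$\frac{w{\left(-5 \right)}}{q} v{\left(-2 \right)} 35 = \frac{\left(-7\right) \left(-5\right)}{16} \cdot 0 \cdot 35 = 35 \cdot \frac{1}{16} \cdot 0 \cdot 35 = \frac{35}{16} \cdot 0 \cdot 35 = 0 \cdot 35 = 0$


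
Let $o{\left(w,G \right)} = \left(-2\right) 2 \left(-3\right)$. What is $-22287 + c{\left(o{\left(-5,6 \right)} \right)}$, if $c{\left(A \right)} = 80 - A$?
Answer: $-22219$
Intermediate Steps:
$o{\left(w,G \right)} = 12$ ($o{\left(w,G \right)} = \left(-4\right) \left(-3\right) = 12$)
$-22287 + c{\left(o{\left(-5,6 \right)} \right)} = -22287 + \left(80 - 12\right) = -22287 + 68 = -22219$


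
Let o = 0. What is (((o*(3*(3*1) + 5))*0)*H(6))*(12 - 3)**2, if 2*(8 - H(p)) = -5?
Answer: 0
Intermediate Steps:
H(p) = 21/2 (H(p) = 8 - 1/2*(-5) = 8 + 5/2 = 21/2)
(((o*(3*(3*1) + 5))*0)*H(6))*(12 - 3)**2 = (((0*(3*(3*1) + 5))*0)*(21/2))*(12 - 3)**2 = (((0*(3*3 + 5))*0)*(21/2))*9**2 = (((0*(9 + 5))*0)*(21/2))*81 = (((0*14)*0)*(21/2))*81 = ((0*0)*(21/2))*81 = (0*(21/2))*81 = 0*81 = 0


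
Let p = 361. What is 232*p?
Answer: 83752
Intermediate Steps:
232*p = 232*361 = 83752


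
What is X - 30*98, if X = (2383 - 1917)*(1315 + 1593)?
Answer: 1352188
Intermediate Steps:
X = 1355128 (X = 466*2908 = 1355128)
X - 30*98 = 1355128 - 30*98 = 1355128 - 1*2940 = 1355128 - 2940 = 1352188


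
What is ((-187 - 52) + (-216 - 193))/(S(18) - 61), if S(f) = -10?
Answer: 648/71 ≈ 9.1268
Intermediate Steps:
((-187 - 52) + (-216 - 193))/(S(18) - 61) = ((-187 - 52) + (-216 - 193))/(-10 - 61) = (-239 - 409)/(-71) = -648*(-1/71) = 648/71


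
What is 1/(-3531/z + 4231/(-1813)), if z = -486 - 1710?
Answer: -1327116/963191 ≈ -1.3778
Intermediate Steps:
z = -2196
1/(-3531/z + 4231/(-1813)) = 1/(-3531/(-2196) + 4231/(-1813)) = 1/(-3531*(-1/2196) + 4231*(-1/1813)) = 1/(1177/732 - 4231/1813) = 1/(-963191/1327116) = -1327116/963191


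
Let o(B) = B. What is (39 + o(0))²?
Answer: 1521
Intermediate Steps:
(39 + o(0))² = (39 + 0)² = 39² = 1521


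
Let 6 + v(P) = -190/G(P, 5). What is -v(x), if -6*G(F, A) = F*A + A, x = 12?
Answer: -150/13 ≈ -11.538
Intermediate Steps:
G(F, A) = -A/6 - A*F/6 (G(F, A) = -(F*A + A)/6 = -(A*F + A)/6 = -(A + A*F)/6 = -A/6 - A*F/6)
v(P) = -6 - 190/(-⅚ - 5*P/6) (v(P) = -6 - 190*(-6/(5*(1 + P))) = -6 - 190/(-⅚ - 5*P/6))
-v(x) = -6*(37 - 1*12)/(1 + 12) = -6*(37 - 12)/13 = -6*25/13 = -1*150/13 = -150/13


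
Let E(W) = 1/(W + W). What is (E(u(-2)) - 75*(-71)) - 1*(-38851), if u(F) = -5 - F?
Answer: 265055/6 ≈ 44176.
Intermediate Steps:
E(W) = 1/(2*W)
(E(u(-2)) - 75*(-71)) - 1*(-38851) = (1/(2*(-5 - 1*(-2))) - 75*(-71)) - 1*(-38851) = (1/(2*(-5 + 2)) + 5325) + 38851 = ((½)/(-3) + 5325) + 38851 = ((½)*(-⅓) + 5325) + 38851 = (-⅙ + 5325) + 38851 = 31949/6 + 38851 = 265055/6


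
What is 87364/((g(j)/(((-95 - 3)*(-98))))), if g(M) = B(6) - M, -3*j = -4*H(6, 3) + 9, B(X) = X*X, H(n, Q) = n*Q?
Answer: 839043856/15 ≈ 5.5936e+7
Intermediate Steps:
H(n, Q) = Q*n
B(X) = X²
j = 21 (j = -(-12*6 + 9)/3 = -(-4*18 + 9)/3 = -(-72 + 9)/3 = -⅓*(-63) = 21)
g(M) = 36 - M (g(M) = 6² - M = 36 - M)
87364/((g(j)/(((-95 - 3)*(-98))))) = 87364/(((36 - 1*21)/(((-95 - 3)*(-98))))) = 87364/(((36 - 21)/((-98*(-98))))) = 87364/((15/9604)) = 87364/((15*(1/9604))) = 87364/(15/9604) = 87364*(9604/15) = 839043856/15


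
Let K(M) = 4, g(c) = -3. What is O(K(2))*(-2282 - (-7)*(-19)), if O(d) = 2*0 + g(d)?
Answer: 7245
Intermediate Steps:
O(d) = -3 (O(d) = 2*0 - 3 = 0 - 3 = -3)
O(K(2))*(-2282 - (-7)*(-19)) = -3*(-2282 - (-7)*(-19)) = -3*(-2282 - 1*133) = -3*(-2282 - 133) = -3*(-2415) = 7245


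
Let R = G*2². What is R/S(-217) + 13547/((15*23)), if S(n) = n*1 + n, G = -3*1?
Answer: 127903/3255 ≈ 39.294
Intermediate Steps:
G = -3
R = -12 (R = -3*2² = -3*4 = -12)
S(n) = 2*n (S(n) = n + n = 2*n)
R/S(-217) + 13547/((15*23)) = -12/(2*(-217)) + 13547/((15*23)) = -12/(-434) + 13547/345 = -12*(-1/434) + 13547*(1/345) = 6/217 + 589/15 = 127903/3255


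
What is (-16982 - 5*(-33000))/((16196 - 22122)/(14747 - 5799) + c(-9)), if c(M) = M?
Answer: -662232532/43229 ≈ -15319.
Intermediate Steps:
(-16982 - 5*(-33000))/((16196 - 22122)/(14747 - 5799) + c(-9)) = (-16982 - 5*(-33000))/((16196 - 22122)/(14747 - 5799) - 9) = (-16982 + 165000)/(-5926/8948 - 9) = 148018/(-5926*1/8948 - 9) = 148018/(-2963/4474 - 9) = 148018/(-43229/4474) = 148018*(-4474/43229) = -662232532/43229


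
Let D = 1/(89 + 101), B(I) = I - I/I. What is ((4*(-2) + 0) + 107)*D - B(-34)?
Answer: 6749/190 ≈ 35.521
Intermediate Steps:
B(I) = -1 + I (B(I) = I - 1*1 = I - 1 = -1 + I)
D = 1/190 ≈ 0.0052632
((4*(-2) + 0) + 107)*D - B(-34) = ((4*(-2) + 0) + 107)*(1/190) - (-1 - 34) = ((-8 + 0) + 107)*(1/190) - 1*(-35) = (-8 + 107)*(1/190) + 35 = 99*(1/190) + 35 = 99/190 + 35 = 6749/190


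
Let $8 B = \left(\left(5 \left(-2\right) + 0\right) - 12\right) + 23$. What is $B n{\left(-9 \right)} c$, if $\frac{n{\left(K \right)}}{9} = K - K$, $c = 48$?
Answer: $0$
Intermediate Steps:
$n{\left(K \right)} = 0$ ($n{\left(K \right)} = 9 \left(K - K\right) = 9 \cdot 0 = 0$)
$B = \frac{1}{8}$ ($B = \frac{\left(\left(5 \left(-2\right) + 0\right) - 12\right) + 23}{8} = \frac{\left(\left(-10 + 0\right) - 12\right) + 23}{8} = \frac{\left(-10 - 12\right) + 23}{8} = \frac{-22 + 23}{8} = \frac{1}{8} \cdot 1 = \frac{1}{8} \approx 0.125$)
$B n{\left(-9 \right)} c = \frac{1}{8} \cdot 0 \cdot 48 = 0 \cdot 48 = 0$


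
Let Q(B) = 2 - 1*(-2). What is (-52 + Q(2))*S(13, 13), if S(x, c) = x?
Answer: -624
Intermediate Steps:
Q(B) = 4 (Q(B) = 2 + 2 = 4)
(-52 + Q(2))*S(13, 13) = (-52 + 4)*13 = -48*13 = -624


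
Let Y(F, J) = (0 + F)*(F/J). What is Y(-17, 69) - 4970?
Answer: -342641/69 ≈ -4965.8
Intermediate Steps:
Y(F, J) = F²/J (Y(F, J) = F*(F/J) = F²/J)
Y(-17, 69) - 4970 = (-17)²/69 - 4970 = 289*(1/69) - 4970 = 289/69 - 4970 = -342641/69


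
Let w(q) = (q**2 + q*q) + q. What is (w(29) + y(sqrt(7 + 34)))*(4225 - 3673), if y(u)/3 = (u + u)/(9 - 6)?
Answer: 944472 + 1104*sqrt(41) ≈ 9.5154e+5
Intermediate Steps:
w(q) = q + 2*q**2 (w(q) = (q**2 + q**2) + q = 2*q**2 + q = q + 2*q**2)
y(u) = 2*u (y(u) = 3*((u + u)/(9 - 6)) = 3*((2*u)/3) = 3*((2*u)*(1/3)) = 3*(2*u/3) = 2*u)
(w(29) + y(sqrt(7 + 34)))*(4225 - 3673) = (29*(1 + 2*29) + 2*sqrt(7 + 34))*(4225 - 3673) = (29*(1 + 58) + 2*sqrt(41))*552 = (29*59 + 2*sqrt(41))*552 = (1711 + 2*sqrt(41))*552 = 944472 + 1104*sqrt(41)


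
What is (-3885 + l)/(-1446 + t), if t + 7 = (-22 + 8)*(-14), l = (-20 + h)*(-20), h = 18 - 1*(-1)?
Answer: 3865/1257 ≈ 3.0748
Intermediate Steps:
h = 19 (h = 18 + 1 = 19)
l = 20 (l = (-20 + 19)*(-20) = -1*(-20) = 20)
t = 189 (t = -7 + (-22 + 8)*(-14) = -7 - 14*(-14) = -7 + 196 = 189)
(-3885 + l)/(-1446 + t) = (-3885 + 20)/(-1446 + 189) = -3865/(-1257) = -3865*(-1/1257) = 3865/1257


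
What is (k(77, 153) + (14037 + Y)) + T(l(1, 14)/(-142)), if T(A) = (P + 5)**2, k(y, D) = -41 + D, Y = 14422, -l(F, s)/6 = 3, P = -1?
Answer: 28587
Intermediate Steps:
l(F, s) = -18 (l(F, s) = -6*3 = -18)
T(A) = 16 (T(A) = (-1 + 5)**2 = 4**2 = 16)
(k(77, 153) + (14037 + Y)) + T(l(1, 14)/(-142)) = ((-41 + 153) + (14037 + 14422)) + 16 = (112 + 28459) + 16 = 28571 + 16 = 28587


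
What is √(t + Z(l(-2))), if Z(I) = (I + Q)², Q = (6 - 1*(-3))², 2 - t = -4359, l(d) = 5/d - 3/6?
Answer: √10445 ≈ 102.20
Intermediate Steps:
l(d) = -½ + 5/d (l(d) = 5/d - 3*⅙ = 5/d - ½ = -½ + 5/d)
t = 4361 (t = 2 - 1*(-4359) = 2 + 4359 = 4361)
Q = 81 (Q = (6 + 3)² = 9² = 81)
Z(I) = (81 + I)² (Z(I) = (I + 81)² = (81 + I)²)
√(t + Z(l(-2))) = √(4361 + (81 + (½)*(10 - 1*(-2))/(-2))²) = √(4361 + (81 + (½)*(-½)*(10 + 2))²) = √(4361 + (81 + (½)*(-½)*12)²) = √(4361 + (81 - 3)²) = √(4361 + 78²) = √(4361 + 6084) = √10445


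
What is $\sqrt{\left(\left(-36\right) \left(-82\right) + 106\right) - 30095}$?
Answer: $i \sqrt{27037} \approx 164.43 i$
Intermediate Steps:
$\sqrt{\left(\left(-36\right) \left(-82\right) + 106\right) - 30095} = \sqrt{\left(2952 + 106\right) - 30095} = \sqrt{3058 - 30095} = \sqrt{-27037} = i \sqrt{27037}$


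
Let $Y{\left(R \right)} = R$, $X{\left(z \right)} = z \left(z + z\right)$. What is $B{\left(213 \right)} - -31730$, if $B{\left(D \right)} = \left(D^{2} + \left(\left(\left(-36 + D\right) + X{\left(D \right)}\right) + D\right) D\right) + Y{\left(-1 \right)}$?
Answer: $19487362$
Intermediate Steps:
$X{\left(z \right)} = 2 z^{2}$ ($X{\left(z \right)} = z 2 z = 2 z^{2}$)
$B{\left(D \right)} = -1 + D^{2} + D \left(-36 + 2 D + 2 D^{2}\right)$ ($B{\left(D \right)} = \left(D^{2} + \left(\left(\left(-36 + D\right) + 2 D^{2}\right) + D\right) D\right) - 1 = \left(D^{2} + \left(\left(-36 + D + 2 D^{2}\right) + D\right) D\right) - 1 = \left(D^{2} + \left(-36 + 2 D + 2 D^{2}\right) D\right) - 1 = \left(D^{2} + D \left(-36 + 2 D + 2 D^{2}\right)\right) - 1 = -1 + D^{2} + D \left(-36 + 2 D + 2 D^{2}\right)$)
$B{\left(213 \right)} - -31730 = \left(-1 - 7668 + 2 \cdot 213^{3} + 3 \cdot 213^{2}\right) - -31730 = \left(-1 - 7668 + 2 \cdot 9663597 + 3 \cdot 45369\right) + 31730 = \left(-1 - 7668 + 19327194 + 136107\right) + 31730 = 19455632 + 31730 = 19487362$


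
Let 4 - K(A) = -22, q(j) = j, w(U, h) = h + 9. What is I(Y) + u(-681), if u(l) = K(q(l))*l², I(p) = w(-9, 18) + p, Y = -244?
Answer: 12057569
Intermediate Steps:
w(U, h) = 9 + h
K(A) = 26 (K(A) = 4 - 1*(-22) = 4 + 22 = 26)
I(p) = 27 + p (I(p) = (9 + 18) + p = 27 + p)
u(l) = 26*l²
I(Y) + u(-681) = (27 - 244) + 26*(-681)² = -217 + 26*463761 = -217 + 12057786 = 12057569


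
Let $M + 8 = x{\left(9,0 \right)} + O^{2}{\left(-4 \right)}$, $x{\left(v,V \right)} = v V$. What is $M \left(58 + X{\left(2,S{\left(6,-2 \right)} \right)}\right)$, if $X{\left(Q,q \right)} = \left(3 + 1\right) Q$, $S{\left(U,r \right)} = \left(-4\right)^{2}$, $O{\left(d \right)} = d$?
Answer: $528$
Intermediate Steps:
$S{\left(U,r \right)} = 16$
$X{\left(Q,q \right)} = 4 Q$
$x{\left(v,V \right)} = V v$
$M = 8$ ($M = -8 + \left(0 \cdot 9 + \left(-4\right)^{2}\right) = -8 + \left(0 + 16\right) = -8 + 16 = 8$)
$M \left(58 + X{\left(2,S{\left(6,-2 \right)} \right)}\right) = 8 \left(58 + 4 \cdot 2\right) = 8 \left(58 + 8\right) = 8 \cdot 66 = 528$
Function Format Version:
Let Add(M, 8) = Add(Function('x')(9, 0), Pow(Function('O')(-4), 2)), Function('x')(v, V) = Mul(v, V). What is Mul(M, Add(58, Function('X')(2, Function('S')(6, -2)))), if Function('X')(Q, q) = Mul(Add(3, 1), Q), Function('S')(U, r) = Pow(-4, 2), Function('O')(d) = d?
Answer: 528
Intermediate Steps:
Function('S')(U, r) = 16
Function('X')(Q, q) = Mul(4, Q)
Function('x')(v, V) = Mul(V, v)
M = 8 (M = Add(-8, Add(Mul(0, 9), Pow(-4, 2))) = Add(-8, Add(0, 16)) = Add(-8, 16) = 8)
Mul(M, Add(58, Function('X')(2, Function('S')(6, -2)))) = Mul(8, Add(58, Mul(4, 2))) = Mul(8, Add(58, 8)) = Mul(8, 66) = 528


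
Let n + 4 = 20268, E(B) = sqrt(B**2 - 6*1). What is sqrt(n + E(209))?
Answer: sqrt(20264 + 5*sqrt(1747)) ≈ 143.08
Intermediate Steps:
E(B) = sqrt(-6 + B**2) (E(B) = sqrt(B**2 - 6) = sqrt(-6 + B**2))
n = 20264 (n = -4 + 20268 = 20264)
sqrt(n + E(209)) = sqrt(20264 + sqrt(-6 + 209**2)) = sqrt(20264 + sqrt(-6 + 43681)) = sqrt(20264 + sqrt(43675)) = sqrt(20264 + 5*sqrt(1747))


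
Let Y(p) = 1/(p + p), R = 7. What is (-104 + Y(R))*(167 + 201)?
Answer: -267720/7 ≈ -38246.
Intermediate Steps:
Y(p) = 1/(2*p)
(-104 + Y(R))*(167 + 201) = (-104 + (½)/7)*(167 + 201) = (-104 + (½)*(⅐))*368 = (-104 + 1/14)*368 = -1455/14*368 = -267720/7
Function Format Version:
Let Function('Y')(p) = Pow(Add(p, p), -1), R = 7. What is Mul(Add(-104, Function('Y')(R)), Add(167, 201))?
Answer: Rational(-267720, 7) ≈ -38246.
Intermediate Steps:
Function('Y')(p) = Mul(Rational(1, 2), Pow(p, -1)) (Function('Y')(p) = Pow(Mul(2, p), -1) = Mul(Rational(1, 2), Pow(p, -1)))
Mul(Add(-104, Function('Y')(R)), Add(167, 201)) = Mul(Add(-104, Mul(Rational(1, 2), Pow(7, -1))), Add(167, 201)) = Mul(Add(-104, Mul(Rational(1, 2), Rational(1, 7))), 368) = Mul(Add(-104, Rational(1, 14)), 368) = Mul(Rational(-1455, 14), 368) = Rational(-267720, 7)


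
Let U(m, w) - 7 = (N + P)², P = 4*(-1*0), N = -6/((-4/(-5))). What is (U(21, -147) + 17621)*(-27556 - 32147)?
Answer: -4223211111/4 ≈ -1.0558e+9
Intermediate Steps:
N = -15/2 (N = -6/((-4*(-⅕))) = -6/⅘ = -6*5/4 = -15/2 ≈ -7.5000)
P = 0 (P = 4*0 = 0)
U(m, w) = 253/4 (U(m, w) = 7 + (-15/2 + 0)² = 7 + (-15/2)² = 7 + 225/4 = 253/4)
(U(21, -147) + 17621)*(-27556 - 32147) = (253/4 + 17621)*(-27556 - 32147) = (70737/4)*(-59703) = -4223211111/4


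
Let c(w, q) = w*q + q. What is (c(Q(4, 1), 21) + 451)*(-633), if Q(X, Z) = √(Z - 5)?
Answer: -298776 - 26586*I ≈ -2.9878e+5 - 26586.0*I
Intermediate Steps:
Q(X, Z) = √(-5 + Z)
c(w, q) = q + q*w (c(w, q) = q*w + q = q + q*w)
(c(Q(4, 1), 21) + 451)*(-633) = (21*(1 + √(-5 + 1)) + 451)*(-633) = (21*(1 + √(-4)) + 451)*(-633) = (21*(1 + 2*I) + 451)*(-633) = ((21 + 42*I) + 451)*(-633) = (472 + 42*I)*(-633) = -298776 - 26586*I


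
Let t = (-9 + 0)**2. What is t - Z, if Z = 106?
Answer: -25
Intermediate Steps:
t = 81 (t = (-9)**2 = 81)
t - Z = 81 - 1*106 = 81 - 106 = -25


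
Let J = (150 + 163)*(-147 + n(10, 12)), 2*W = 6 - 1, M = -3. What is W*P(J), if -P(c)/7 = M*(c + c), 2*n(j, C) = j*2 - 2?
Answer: -4535370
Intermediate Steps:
n(j, C) = -1 + j (n(j, C) = (j*2 - 2)/2 = (2*j - 2)/2 = (-2 + 2*j)/2 = -1 + j)
W = 5/2 (W = (6 - 1)/2 = (½)*5 = 5/2 ≈ 2.5000)
J = -43194 (J = (150 + 163)*(-147 + (-1 + 10)) = 313*(-147 + 9) = 313*(-138) = -43194)
P(c) = 42*c (P(c) = -(-21)*(c + c) = -(-21)*2*c = -(-42)*c = 42*c)
W*P(J) = 5*(42*(-43194))/2 = (5/2)*(-1814148) = -4535370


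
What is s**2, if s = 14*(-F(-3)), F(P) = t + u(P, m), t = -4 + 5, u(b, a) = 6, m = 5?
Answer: 9604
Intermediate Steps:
t = 1
F(P) = 7 (F(P) = 1 + 6 = 7)
s = -98 (s = 14*(-1*7) = 14*(-7) = -98)
s**2 = (-98)**2 = 9604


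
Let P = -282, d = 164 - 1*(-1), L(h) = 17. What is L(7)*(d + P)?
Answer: -1989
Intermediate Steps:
d = 165 (d = 164 + 1 = 165)
L(7)*(d + P) = 17*(165 - 282) = 17*(-117) = -1989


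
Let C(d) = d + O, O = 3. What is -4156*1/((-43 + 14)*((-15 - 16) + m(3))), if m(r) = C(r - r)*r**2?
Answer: -1039/29 ≈ -35.828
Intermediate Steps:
C(d) = 3 + d (C(d) = d + 3 = 3 + d)
m(r) = 3*r**2 (m(r) = (3 + (r - r))*r**2 = (3 + 0)*r**2 = 3*r**2)
-4156*1/((-43 + 14)*((-15 - 16) + m(3))) = -4156*1/((-43 + 14)*((-15 - 16) + 3*3**2)) = -4156*(-1/(29*(-31 + 3*9))) = -4156*(-1/(29*(-31 + 27))) = -4156/((-29*(-4))) = -4156/116 = -4156*1/116 = -1039/29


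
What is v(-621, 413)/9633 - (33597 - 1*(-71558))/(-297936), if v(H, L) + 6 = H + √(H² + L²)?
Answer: 14493899/50351184 + √556210/9633 ≈ 0.36528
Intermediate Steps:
v(H, L) = -6 + H + √(H² + L²) (v(H, L) = -6 + (H + √(H² + L²)) = -6 + H + √(H² + L²))
v(-621, 413)/9633 - (33597 - 1*(-71558))/(-297936) = (-6 - 621 + √((-621)² + 413²))/9633 - (33597 - 1*(-71558))/(-297936) = (-6 - 621 + √(385641 + 170569))*(1/9633) - (33597 + 71558)*(-1/297936) = (-6 - 621 + √556210)*(1/9633) - 1*105155*(-1/297936) = (-627 + √556210)*(1/9633) - 105155*(-1/297936) = (-11/169 + √556210/9633) + 105155/297936 = 14493899/50351184 + √556210/9633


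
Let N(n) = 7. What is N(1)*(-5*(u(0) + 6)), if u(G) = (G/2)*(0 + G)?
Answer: -210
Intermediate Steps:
u(G) = G**2/2 (u(G) = (G*(1/2))*G = (G/2)*G = G**2/2)
N(1)*(-5*(u(0) + 6)) = 7*(-5*((1/2)*0**2 + 6)) = 7*(-5*((1/2)*0 + 6)) = 7*(-5*(0 + 6)) = 7*(-5*6) = 7*(-30) = -210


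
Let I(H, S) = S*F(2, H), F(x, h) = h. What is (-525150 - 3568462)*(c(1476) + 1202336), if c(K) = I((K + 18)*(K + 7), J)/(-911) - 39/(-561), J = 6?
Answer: -828303336578377812/170357 ≈ -4.8622e+12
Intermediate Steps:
I(H, S) = H*S (I(H, S) = S*H = H*S)
c(K) = 13/187 - 6*(7 + K)*(18 + K)/911 (c(K) = (((K + 18)*(K + 7))*6)/(-911) - 39/(-561) = (((18 + K)*(7 + K))*6)*(-1/911) - 39*(-1/561) = (((7 + K)*(18 + K))*6)*(-1/911) + 13/187 = (6*(7 + K)*(18 + K))*(-1/911) + 13/187 = -6*(7 + K)*(18 + K)/911 + 13/187 = 13/187 - 6*(7 + K)*(18 + K)/911)
(-525150 - 3568462)*(c(1476) + 1202336) = (-525150 - 3568462)*((-129529/170357 - 150/911*1476 - 6/911*1476²) + 1202336) = -4093612*((-129529/170357 - 221400/911 - 6/911*2178576) + 1202336) = -4093612*((-129529/170357 - 221400/911 - 13071456/911) + 1202336) = -4093612*(-2485893601/170357 + 1202336) = -4093612*202340460351/170357 = -828303336578377812/170357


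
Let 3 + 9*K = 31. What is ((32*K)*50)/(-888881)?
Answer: -6400/1142847 ≈ -0.0056001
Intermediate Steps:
K = 28/9 (K = -⅓ + (⅑)*31 = -⅓ + 31/9 = 28/9 ≈ 3.1111)
((32*K)*50)/(-888881) = ((32*(28/9))*50)/(-888881) = ((896/9)*50)*(-1/888881) = (44800/9)*(-1/888881) = -6400/1142847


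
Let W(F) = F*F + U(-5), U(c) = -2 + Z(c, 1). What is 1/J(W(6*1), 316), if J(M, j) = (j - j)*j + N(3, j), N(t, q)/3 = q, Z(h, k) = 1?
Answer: 1/948 ≈ 0.0010549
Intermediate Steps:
N(t, q) = 3*q
U(c) = -1 (U(c) = -2 + 1 = -1)
W(F) = -1 + F² (W(F) = F*F - 1 = F² - 1 = -1 + F²)
J(M, j) = 3*j (J(M, j) = (j - j)*j + 3*j = 0*j + 3*j = 0 + 3*j = 3*j)
1/J(W(6*1), 316) = 1/(3*316) = 1/948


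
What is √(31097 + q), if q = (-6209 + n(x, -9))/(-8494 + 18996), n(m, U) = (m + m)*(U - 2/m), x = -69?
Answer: √3429698242946/10502 ≈ 176.34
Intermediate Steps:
n(m, U) = 2*m*(U - 2/m) (n(m, U) = (2*m)*(U - 2/m) = 2*m*(U - 2/m))
q = -4971/10502 (q = (-6209 + (-4 + 2*(-9)*(-69)))/(-8494 + 18996) = (-6209 + (-4 + 1242))/10502 = (-6209 + 1238)*(1/10502) = -4971*1/10502 = -4971/10502 ≈ -0.47334)
√(31097 + q) = √(31097 - 4971/10502) = √(326575723/10502) = √3429698242946/10502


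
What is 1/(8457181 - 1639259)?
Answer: 1/6817922 ≈ 1.4667e-7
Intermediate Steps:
1/(8457181 - 1639259) = 1/6817922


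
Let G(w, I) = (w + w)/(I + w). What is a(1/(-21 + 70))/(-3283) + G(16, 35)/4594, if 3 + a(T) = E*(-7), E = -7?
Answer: -5336234/384593601 ≈ -0.013875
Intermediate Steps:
a(T) = 46 (a(T) = -3 - 7*(-7) = -3 + 49 = 46)
G(w, I) = 2*w/(I + w) (G(w, I) = (2*w)/(I + w) = 2*w/(I + w))
a(1/(-21 + 70))/(-3283) + G(16, 35)/4594 = 46/(-3283) + (2*16/(35 + 16))/4594 = 46*(-1/3283) + (2*16/51)*(1/4594) = -46/3283 + (2*16*(1/51))*(1/4594) = -46/3283 + (32/51)*(1/4594) = -46/3283 + 16/117147 = -5336234/384593601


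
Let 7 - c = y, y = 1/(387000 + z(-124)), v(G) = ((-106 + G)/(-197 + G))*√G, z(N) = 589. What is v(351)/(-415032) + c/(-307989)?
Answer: -100486/4421227723 - 35*√39/3043568 ≈ -9.4543e-5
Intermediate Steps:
v(G) = √G*(-106 + G)/(-197 + G) (v(G) = ((-106 + G)/(-197 + G))*√G = √G*(-106 + G)/(-197 + G))
y = 1/387589 (y = 1/(387000 + 589) = 1/387589 ≈ 2.5801e-6)
c = 2713122/387589 (c = 7 - 1*1/387589 = 7 - 1/387589 = 2713122/387589 ≈ 7.0000)
v(351)/(-415032) + c/(-307989) = (√351*(-106 + 351)/(-197 + 351))/(-415032) + (2713122/387589)/(-307989) = ((3*√39)*245/154)*(-1/415032) + (2713122/387589)*(-1/307989) = ((3*√39)*(1/154)*245)*(-1/415032) - 100486/4421227723 = (105*√39/22)*(-1/415032) - 100486/4421227723 = -35*√39/3043568 - 100486/4421227723 = -100486/4421227723 - 35*√39/3043568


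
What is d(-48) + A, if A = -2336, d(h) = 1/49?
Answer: -114463/49 ≈ -2336.0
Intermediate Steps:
d(h) = 1/49
d(-48) + A = 1/49 - 2336 = -114463/49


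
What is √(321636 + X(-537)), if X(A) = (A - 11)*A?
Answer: 2*√153978 ≈ 784.80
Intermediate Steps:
X(A) = A*(-11 + A) (X(A) = (-11 + A)*A = A*(-11 + A))
√(321636 + X(-537)) = √(321636 - 537*(-11 - 537)) = √(321636 - 537*(-548)) = √(321636 + 294276) = √615912 = 2*√153978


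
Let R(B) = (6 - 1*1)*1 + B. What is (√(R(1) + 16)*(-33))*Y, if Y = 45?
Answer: -1485*√22 ≈ -6965.3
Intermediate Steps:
R(B) = 5 + B (R(B) = (6 - 1)*1 + B = 5*1 + B = 5 + B)
(√(R(1) + 16)*(-33))*Y = (√((5 + 1) + 16)*(-33))*45 = (√(6 + 16)*(-33))*45 = (√22*(-33))*45 = -33*√22*45 = -1485*√22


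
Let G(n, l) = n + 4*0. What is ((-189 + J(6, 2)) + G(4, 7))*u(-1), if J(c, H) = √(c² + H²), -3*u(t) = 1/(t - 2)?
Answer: -185/9 + 2*√10/9 ≈ -19.853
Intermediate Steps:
G(n, l) = n (G(n, l) = n + 0 = n)
u(t) = -1/(3*(-2 + t)) (u(t) = -1/(3*(t - 2)) = -1/(3*(-2 + t)))
J(c, H) = √(H² + c²)
((-189 + J(6, 2)) + G(4, 7))*u(-1) = ((-189 + √(2² + 6²)) + 4)*(-1/(-6 + 3*(-1))) = ((-189 + √(4 + 36)) + 4)*(-1/(-6 - 3)) = ((-189 + √40) + 4)*(-1/(-9)) = ((-189 + 2*√10) + 4)*(-1*(-⅑)) = (-185 + 2*√10)*(⅑) = -185/9 + 2*√10/9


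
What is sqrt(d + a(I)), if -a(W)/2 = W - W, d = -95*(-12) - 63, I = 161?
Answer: sqrt(1077) ≈ 32.818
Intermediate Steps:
d = 1077 (d = 1140 - 63 = 1077)
a(W) = 0 (a(W) = -2*(W - W) = -2*0 = 0)
sqrt(d + a(I)) = sqrt(1077 + 0) = sqrt(1077)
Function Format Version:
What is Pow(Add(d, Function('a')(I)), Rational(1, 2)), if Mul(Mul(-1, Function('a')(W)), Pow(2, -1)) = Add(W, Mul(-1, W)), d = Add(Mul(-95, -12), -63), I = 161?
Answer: Pow(1077, Rational(1, 2)) ≈ 32.818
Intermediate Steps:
d = 1077 (d = Add(1140, -63) = 1077)
Function('a')(W) = 0 (Function('a')(W) = Mul(-2, Add(W, Mul(-1, W))) = Mul(-2, 0) = 0)
Pow(Add(d, Function('a')(I)), Rational(1, 2)) = Pow(Add(1077, 0), Rational(1, 2)) = Pow(1077, Rational(1, 2))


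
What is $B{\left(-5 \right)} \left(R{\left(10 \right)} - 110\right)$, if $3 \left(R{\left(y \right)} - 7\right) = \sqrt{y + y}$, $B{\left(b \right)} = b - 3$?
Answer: $824 - \frac{16 \sqrt{5}}{3} \approx 812.07$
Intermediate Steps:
$B{\left(b \right)} = -3 + b$
$R{\left(y \right)} = 7 + \frac{\sqrt{2} \sqrt{y}}{3}$ ($R{\left(y \right)} = 7 + \frac{\sqrt{y + y}}{3} = 7 + \frac{\sqrt{2 y}}{3} = 7 + \frac{\sqrt{2} \sqrt{y}}{3}$)
$B{\left(-5 \right)} \left(R{\left(10 \right)} - 110\right) = \left(-3 - 5\right) \left(\left(7 + \frac{\sqrt{2} \sqrt{10}}{3}\right) - 110\right) = - 8 \left(\left(7 + \frac{2 \sqrt{5}}{3}\right) - 110\right) = - 8 \left(-103 + \frac{2 \sqrt{5}}{3}\right) = 824 - \frac{16 \sqrt{5}}{3}$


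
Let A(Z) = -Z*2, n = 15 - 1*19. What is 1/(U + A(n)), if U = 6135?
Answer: 1/6143 ≈ 0.00016279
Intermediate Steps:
n = -4 (n = 15 - 19 = -4)
A(Z) = -2*Z
1/(U + A(n)) = 1/(6135 - 2*(-4)) = 1/(6135 + 8) = 1/6143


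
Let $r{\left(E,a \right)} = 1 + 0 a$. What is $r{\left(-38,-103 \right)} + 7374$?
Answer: $7375$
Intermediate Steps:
$r{\left(E,a \right)} = 1$ ($r{\left(E,a \right)} = 1 + 0 = 1$)
$r{\left(-38,-103 \right)} + 7374 = 1 + 7374 = 7375$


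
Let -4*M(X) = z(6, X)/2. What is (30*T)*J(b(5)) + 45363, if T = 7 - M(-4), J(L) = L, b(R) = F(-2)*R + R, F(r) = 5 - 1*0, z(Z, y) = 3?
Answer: 104001/2 ≈ 52001.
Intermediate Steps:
F(r) = 5 (F(r) = 5 + 0 = 5)
M(X) = -3/8 (M(X) = -3/(4*2) = -1/4*3/2 = -3/8)
b(R) = 6*R (b(R) = 5*R + R = 6*R)
T = 59/8 (T = 7 - 1*(-3/8) = 7 + 3/8 = 59/8 ≈ 7.3750)
(30*T)*J(b(5)) + 45363 = (30*(59/8))*(6*5) + 45363 = (885/4)*30 + 45363 = 13275/2 + 45363 = 104001/2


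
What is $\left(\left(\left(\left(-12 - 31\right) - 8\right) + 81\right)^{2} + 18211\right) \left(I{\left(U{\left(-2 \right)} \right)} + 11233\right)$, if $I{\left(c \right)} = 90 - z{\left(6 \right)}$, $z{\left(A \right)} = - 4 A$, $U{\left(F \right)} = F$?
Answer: $216852517$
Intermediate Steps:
$I{\left(c \right)} = 114$ ($I{\left(c \right)} = 90 - \left(-4\right) 6 = 90 - -24 = 90 + 24 = 114$)
$\left(\left(\left(\left(-12 - 31\right) - 8\right) + 81\right)^{2} + 18211\right) \left(I{\left(U{\left(-2 \right)} \right)} + 11233\right) = \left(\left(\left(\left(-12 - 31\right) - 8\right) + 81\right)^{2} + 18211\right) \left(114 + 11233\right) = \left(\left(\left(-43 - 8\right) + 81\right)^{2} + 18211\right) 11347 = \left(\left(-51 + 81\right)^{2} + 18211\right) 11347 = \left(30^{2} + 18211\right) 11347 = \left(900 + 18211\right) 11347 = 19111 \cdot 11347 = 216852517$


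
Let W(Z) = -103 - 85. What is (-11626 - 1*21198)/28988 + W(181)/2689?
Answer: -23428370/19487183 ≈ -1.2022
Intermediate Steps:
W(Z) = -188
(-11626 - 1*21198)/28988 + W(181)/2689 = (-11626 - 1*21198)/28988 - 188/2689 = (-11626 - 21198)*(1/28988) - 188*1/2689 = -32824*1/28988 - 188/2689 = -8206/7247 - 188/2689 = -23428370/19487183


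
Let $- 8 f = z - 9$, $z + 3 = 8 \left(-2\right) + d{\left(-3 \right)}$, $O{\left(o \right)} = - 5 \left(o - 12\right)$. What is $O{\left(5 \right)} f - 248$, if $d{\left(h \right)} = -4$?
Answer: $-108$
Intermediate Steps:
$O{\left(o \right)} = 60 - 5 o$ ($O{\left(o \right)} = - 5 \left(-12 + o\right) = 60 - 5 o$)
$z = -23$ ($z = -3 + \left(8 \left(-2\right) - 4\right) = -3 - 20 = -23$)
$f = 4$ ($f = - \frac{-23 - 9}{8} = \left(- \frac{1}{8}\right) \left(-32\right) = 4$)
$O{\left(5 \right)} f - 248 = \left(60 - 25\right) 4 - 248 = 35 \cdot 4 - 248 = 140 - 248 = -108$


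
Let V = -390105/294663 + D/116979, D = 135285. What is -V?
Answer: 641178760/3829931453 ≈ 0.16741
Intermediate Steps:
V = -641178760/3829931453 (V = -390105/294663 + 135285/116979 = -390105*1/294663 + 135285*(1/116979) = -130035/98221 + 45095/38993 = -641178760/3829931453 ≈ -0.16741)
-V = -1*(-641178760/3829931453) = 641178760/3829931453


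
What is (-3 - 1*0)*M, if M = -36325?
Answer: 108975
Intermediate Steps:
(-3 - 1*0)*M = (-3 - 1*0)*(-36325) = (-3 + 0)*(-36325) = -3*(-36325) = 108975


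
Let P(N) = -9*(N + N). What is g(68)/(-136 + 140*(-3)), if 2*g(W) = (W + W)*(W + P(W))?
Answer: 19652/139 ≈ 141.38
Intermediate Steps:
P(N) = -18*N
g(W) = -17*W² (g(W) = ((W + W)*(W - 18*W))/2 = ((2*W)*(-17*W))/2 = (-34*W²)/2 = -17*W²)
g(68)/(-136 + 140*(-3)) = (-17*68²)/(-136 + 140*(-3)) = (-17*4624)/(-136 - 420) = -78608/(-556) = -78608*(-1/556) = 19652/139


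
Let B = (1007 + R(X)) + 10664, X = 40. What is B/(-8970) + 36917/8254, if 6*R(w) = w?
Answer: 176068522/55528785 ≈ 3.1708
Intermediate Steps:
R(w) = w/6
B = 35033/3 (B = (1007 + (⅙)*40) + 10664 = (1007 + 20/3) + 10664 = 3041/3 + 10664 = 35033/3 ≈ 11678.)
B/(-8970) + 36917/8254 = (35033/3)/(-8970) + 36917/8254 = (35033/3)*(-1/8970) + 36917*(1/8254) = -35033/26910 + 36917/8254 = 176068522/55528785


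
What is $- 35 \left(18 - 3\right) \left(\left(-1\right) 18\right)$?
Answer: $9450$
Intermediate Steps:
$- 35 \left(18 - 3\right) \left(\left(-1\right) 18\right) = \left(-35\right) 15 \left(-18\right) = \left(-525\right) \left(-18\right) = 9450$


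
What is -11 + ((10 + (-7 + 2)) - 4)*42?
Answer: 31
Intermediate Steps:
-11 + ((10 + (-7 + 2)) - 4)*42 = -11 + ((10 - 5) - 4)*42 = -11 + (5 - 4)*42 = -11 + 1*42 = -11 + 42 = 31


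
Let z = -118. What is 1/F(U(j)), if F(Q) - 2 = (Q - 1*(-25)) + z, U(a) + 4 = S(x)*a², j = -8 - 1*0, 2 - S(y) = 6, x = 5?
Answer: -1/351 ≈ -0.0028490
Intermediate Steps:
S(y) = -4 (S(y) = 2 - 1*6 = 2 - 6 = -4)
j = -8 (j = -8 + 0 = -8)
U(a) = -4 - 4*a²
F(Q) = -91 + Q (F(Q) = 2 + ((Q - 1*(-25)) - 118) = 2 + ((Q + 25) - 118) = 2 + ((25 + Q) - 118) = 2 + (-93 + Q) = -91 + Q)
1/F(U(j)) = 1/(-91 + (-4 - 4*(-8)²)) = 1/(-91 + (-4 - 4*64)) = 1/(-91 + (-4 - 256)) = 1/(-91 - 260) = 1/(-351) = -1/351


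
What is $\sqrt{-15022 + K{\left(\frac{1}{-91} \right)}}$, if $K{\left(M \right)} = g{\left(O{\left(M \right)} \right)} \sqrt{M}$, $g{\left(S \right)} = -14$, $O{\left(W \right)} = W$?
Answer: $\frac{\sqrt{-2538718 - 26 i \sqrt{91}}}{13} \approx 0.0059871 - 122.56 i$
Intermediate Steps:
$K{\left(M \right)} = - 14 \sqrt{M}$
$\sqrt{-15022 + K{\left(\frac{1}{-91} \right)}} = \sqrt{-15022 - 14 \sqrt{\frac{1}{-91}}} = \sqrt{-15022 - 14 \sqrt{- \frac{1}{91}}} = \sqrt{-15022 - 14 \frac{i \sqrt{91}}{91}} = \sqrt{-15022 - \frac{2 i \sqrt{91}}{13}}$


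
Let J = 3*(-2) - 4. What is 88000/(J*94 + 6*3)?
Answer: -44000/461 ≈ -95.445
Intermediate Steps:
J = -10 (J = -6 - 4 = -10)
88000/(J*94 + 6*3) = 88000/(-10*94 + 6*3) = 88000/(-940 + 18) = 88000/(-922) = 88000*(-1/922) = -44000/461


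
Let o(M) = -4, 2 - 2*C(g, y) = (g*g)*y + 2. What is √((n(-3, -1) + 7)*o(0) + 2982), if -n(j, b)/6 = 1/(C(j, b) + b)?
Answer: √145082/7 ≈ 54.414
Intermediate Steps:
C(g, y) = -y*g²/2 (C(g, y) = 1 - ((g*g)*y + 2)/2 = 1 - (g²*y + 2)/2 = 1 - (y*g² + 2)/2 = 1 - (2 + y*g²)/2 = 1 + (-1 - y*g²/2) = -y*g²/2)
n(j, b) = -6/(b - b*j²/2) (n(j, b) = -6/(-b*j²/2 + b) = -6/(b - b*j²/2))
√((n(-3, -1) + 7)*o(0) + 2982) = √((12/(-1*(-2 + (-3)²)) + 7)*(-4) + 2982) = √((12*(-1)/(-2 + 9) + 7)*(-4) + 2982) = √((12*(-1)/7 + 7)*(-4) + 2982) = √((12*(-1)*(⅐) + 7)*(-4) + 2982) = √((-12/7 + 7)*(-4) + 2982) = √((37/7)*(-4) + 2982) = √(-148/7 + 2982) = √(20726/7) = √145082/7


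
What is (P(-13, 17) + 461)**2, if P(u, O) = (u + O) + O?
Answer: 232324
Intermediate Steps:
P(u, O) = u + 2*O (P(u, O) = (O + u) + O = u + 2*O)
(P(-13, 17) + 461)**2 = ((-13 + 2*17) + 461)**2 = ((-13 + 34) + 461)**2 = (21 + 461)**2 = 482**2 = 232324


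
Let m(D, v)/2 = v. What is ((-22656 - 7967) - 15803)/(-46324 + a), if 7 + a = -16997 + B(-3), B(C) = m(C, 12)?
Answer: 23213/31652 ≈ 0.73338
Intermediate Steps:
m(D, v) = 2*v
B(C) = 24 (B(C) = 2*12 = 24)
a = -16980 (a = -7 + (-16997 + 24) = -7 - 16973 = -16980)
((-22656 - 7967) - 15803)/(-46324 + a) = ((-22656 - 7967) - 15803)/(-46324 - 16980) = (-30623 - 15803)/(-63304) = -46426*(-1/63304) = 23213/31652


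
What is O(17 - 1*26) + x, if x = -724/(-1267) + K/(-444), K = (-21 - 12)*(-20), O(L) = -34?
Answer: -9043/259 ≈ -34.915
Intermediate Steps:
K = 660 (K = -33*(-20) = 660)
x = -237/259 (x = -724/(-1267) + 660/(-444) = -724*(-1/1267) + 660*(-1/444) = 4/7 - 55/37 = -237/259 ≈ -0.91506)
O(17 - 1*26) + x = -34 - 237/259 = -9043/259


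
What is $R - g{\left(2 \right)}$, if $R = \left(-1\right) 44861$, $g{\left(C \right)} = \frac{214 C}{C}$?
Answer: $-45075$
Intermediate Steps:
$g{\left(C \right)} = 214$
$R = -44861$
$R - g{\left(2 \right)} = -44861 - 214 = -45075$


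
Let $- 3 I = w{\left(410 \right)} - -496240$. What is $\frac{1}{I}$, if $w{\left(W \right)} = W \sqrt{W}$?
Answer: $- \frac{37218}{6154630415} + \frac{123 \sqrt{410}}{24618521660} \approx -5.946 \cdot 10^{-6}$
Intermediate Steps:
$w{\left(W \right)} = W^{\frac{3}{2}}$
$I = - \frac{496240}{3} - \frac{410 \sqrt{410}}{3}$ ($I = - \frac{410^{\frac{3}{2}} - -496240}{3} = - \frac{410 \sqrt{410} + 496240}{3} = - \frac{496240 + 410 \sqrt{410}}{3} = - \frac{496240}{3} - \frac{410 \sqrt{410}}{3} \approx -1.6818 \cdot 10^{5}$)
$\frac{1}{I} = \frac{1}{- \frac{496240}{3} - \frac{410 \sqrt{410}}{3}}$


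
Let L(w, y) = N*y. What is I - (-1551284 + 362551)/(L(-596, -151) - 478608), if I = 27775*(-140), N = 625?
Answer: -2228045584233/572983 ≈ -3.8885e+6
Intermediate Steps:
L(w, y) = 625*y
I = -3888500
I - (-1551284 + 362551)/(L(-596, -151) - 478608) = -3888500 - (-1551284 + 362551)/(625*(-151) - 478608) = -3888500 - (-1188733)/(-94375 - 478608) = -3888500 - (-1188733)/(-572983) = -3888500 - (-1188733)*(-1)/572983 = -3888500 - 1*1188733/572983 = -3888500 - 1188733/572983 = -2228045584233/572983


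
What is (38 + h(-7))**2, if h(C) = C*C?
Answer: 7569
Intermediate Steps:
h(C) = C**2
(38 + h(-7))**2 = (38 + (-7)**2)**2 = (38 + 49)**2 = 87**2 = 7569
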